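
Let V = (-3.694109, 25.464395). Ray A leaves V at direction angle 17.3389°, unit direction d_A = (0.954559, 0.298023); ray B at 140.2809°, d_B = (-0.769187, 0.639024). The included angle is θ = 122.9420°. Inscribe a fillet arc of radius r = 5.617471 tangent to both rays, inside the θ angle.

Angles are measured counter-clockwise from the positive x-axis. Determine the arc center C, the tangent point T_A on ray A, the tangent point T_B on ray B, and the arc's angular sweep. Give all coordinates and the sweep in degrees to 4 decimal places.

center=(-2.4533,31.7367) T_A=(-0.7792,26.3745) T_B=(-6.0430,27.4158) sweep=57.0580

bisector direction at 78.8099° = (0.194065,0.980989)
center distance |VC| = r/sin(θ/2) = 5.617471/sin(61.4710°) = 6.393840
C = V + |VC|·bis = (-2.4533,31.7367)
T_A = V + ((C−V)·d_A)·d_A = V + 3.0537·d_A = (-0.7792,26.3745)
T_B = V + ((C−V)·d_B)·d_B = V + 3.0537·d_B = (-6.0430,27.4158)
sweep = 180° − θ = 57.0580°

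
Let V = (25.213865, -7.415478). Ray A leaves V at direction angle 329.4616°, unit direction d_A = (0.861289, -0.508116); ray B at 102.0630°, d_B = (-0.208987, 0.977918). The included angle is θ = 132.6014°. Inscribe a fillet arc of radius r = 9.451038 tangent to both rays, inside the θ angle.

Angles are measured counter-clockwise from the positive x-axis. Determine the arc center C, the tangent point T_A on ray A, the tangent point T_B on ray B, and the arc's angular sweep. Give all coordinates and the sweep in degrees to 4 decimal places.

center=(33.5892,-1.3834) T_A=(28.7870,-9.5234) T_B=(24.3469,-3.3585) sweep=47.3986

bisector direction at 35.7623° = (0.811449,0.584424)
center distance |VC| = r/sin(θ/2) = 9.451038/sin(66.3007°) = 10.321474
C = V + |VC|·bis = (33.5892,-1.3834)
T_A = V + ((C−V)·d_A)·d_A = V + 4.1486·d_A = (28.7870,-9.5234)
T_B = V + ((C−V)·d_B)·d_B = V + 4.1486·d_B = (24.3469,-3.3585)
sweep = 180° − θ = 47.3986°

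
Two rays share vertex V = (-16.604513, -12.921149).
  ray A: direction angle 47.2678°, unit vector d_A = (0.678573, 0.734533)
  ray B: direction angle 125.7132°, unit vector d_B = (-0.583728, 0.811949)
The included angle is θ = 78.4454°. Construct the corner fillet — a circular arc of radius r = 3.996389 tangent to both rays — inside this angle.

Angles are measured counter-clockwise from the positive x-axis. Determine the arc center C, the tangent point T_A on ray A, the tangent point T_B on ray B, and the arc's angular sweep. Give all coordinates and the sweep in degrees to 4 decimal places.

bisector direction at 86.4905° = (0.061214,0.998125)
center distance |VC| = r/sin(θ/2) = 3.996389/sin(39.2227°) = 6.320038
C = V + |VC|·bis = (-16.2176,-6.6130)
T_A = V + ((C−V)·d_A)·d_A = V + 4.8961·d_A = (-13.2822,-9.3248)
T_B = V + ((C−V)·d_B)·d_B = V + 4.8961·d_B = (-19.4625,-8.9458)
sweep = 180° − θ = 101.5546°

center=(-16.2176,-6.6130) T_A=(-13.2822,-9.3248) T_B=(-19.4625,-8.9458) sweep=101.5546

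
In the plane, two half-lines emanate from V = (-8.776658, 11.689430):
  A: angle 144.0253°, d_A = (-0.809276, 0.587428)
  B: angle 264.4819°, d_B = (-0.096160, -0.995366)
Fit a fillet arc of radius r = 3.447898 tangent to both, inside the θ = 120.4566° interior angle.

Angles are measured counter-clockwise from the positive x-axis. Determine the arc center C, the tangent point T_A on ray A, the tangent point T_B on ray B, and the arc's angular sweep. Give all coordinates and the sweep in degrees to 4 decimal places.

center=(-12.3982,10.0578) T_A=(-10.3728,12.8481) T_B=(-8.9663,9.7262) sweep=59.5434

bisector direction at 204.2536° = (-0.911736,-0.410776)
center distance |VC| = r/sin(θ/2) = 3.447898/sin(60.2283°) = 3.972183
C = V + |VC|·bis = (-12.3982,10.0578)
T_A = V + ((C−V)·d_A)·d_A = V + 1.9724·d_A = (-10.3728,12.8481)
T_B = V + ((C−V)·d_B)·d_B = V + 1.9724·d_B = (-8.9663,9.7262)
sweep = 180° − θ = 59.5434°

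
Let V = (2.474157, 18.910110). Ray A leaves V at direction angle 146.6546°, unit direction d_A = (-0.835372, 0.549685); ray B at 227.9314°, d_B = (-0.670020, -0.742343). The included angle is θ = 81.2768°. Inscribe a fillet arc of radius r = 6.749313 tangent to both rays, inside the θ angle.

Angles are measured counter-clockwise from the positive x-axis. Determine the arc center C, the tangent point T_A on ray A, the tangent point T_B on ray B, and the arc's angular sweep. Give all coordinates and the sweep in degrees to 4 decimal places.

center=(-7.8051,17.5946) T_A=(-4.0951,23.2328) T_B=(-2.7948,13.0724) sweep=98.7232

bisector direction at 187.2930° = (-0.991910,-0.126943)
center distance |VC| = r/sin(θ/2) = 6.749313/sin(40.6384°) = 10.363104
C = V + |VC|·bis = (-7.8051,17.5946)
T_A = V + ((C−V)·d_A)·d_A = V + 7.8639·d_A = (-4.0951,23.2328)
T_B = V + ((C−V)·d_B)·d_B = V + 7.8639·d_B = (-2.7948,13.0724)
sweep = 180° − θ = 98.7232°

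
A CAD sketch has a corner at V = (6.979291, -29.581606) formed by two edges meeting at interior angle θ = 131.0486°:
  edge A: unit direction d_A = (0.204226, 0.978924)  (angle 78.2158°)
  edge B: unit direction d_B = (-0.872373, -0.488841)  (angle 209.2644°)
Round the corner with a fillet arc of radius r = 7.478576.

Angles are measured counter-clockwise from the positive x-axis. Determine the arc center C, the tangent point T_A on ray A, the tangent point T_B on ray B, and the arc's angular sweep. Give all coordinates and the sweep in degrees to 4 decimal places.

bisector direction at 143.7401° = (-0.806342,0.591449)
center distance |VC| = r/sin(θ/2) = 7.478576/sin(65.5243°) = 8.216978
C = V + |VC|·bis = (0.3536,-24.7217)
T_A = V + ((C−V)·d_A)·d_A = V + 3.4044·d_A = (7.6745,-26.2490)
T_B = V + ((C−V)·d_B)·d_B = V + 3.4044·d_B = (4.0094,-31.2458)
sweep = 180° − θ = 48.9514°

center=(0.3536,-24.7217) T_A=(7.6745,-26.2490) T_B=(4.0094,-31.2458) sweep=48.9514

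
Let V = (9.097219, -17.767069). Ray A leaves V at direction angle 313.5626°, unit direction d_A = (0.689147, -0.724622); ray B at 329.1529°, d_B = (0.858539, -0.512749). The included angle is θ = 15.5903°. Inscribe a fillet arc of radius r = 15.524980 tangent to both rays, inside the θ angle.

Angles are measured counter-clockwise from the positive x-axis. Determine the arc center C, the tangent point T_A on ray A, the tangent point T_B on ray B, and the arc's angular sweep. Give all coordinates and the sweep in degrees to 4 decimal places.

center=(98.5007,-89.2449) T_A=(87.2509,-99.9439) T_B=(106.4611,-75.9161) sweep=164.4097

bisector direction at 321.3577° = (0.781060,-0.624456)
center distance |VC| = r/sin(θ/2) = 15.524980/sin(7.7951°) = 114.464238
C = V + |VC|·bis = (98.5007,-89.2449)
T_A = V + ((C−V)·d_A)·d_A = V + 113.4065·d_A = (87.2509,-99.9439)
T_B = V + ((C−V)·d_B)·d_B = V + 113.4065·d_B = (106.4611,-75.9161)
sweep = 180° − θ = 164.4097°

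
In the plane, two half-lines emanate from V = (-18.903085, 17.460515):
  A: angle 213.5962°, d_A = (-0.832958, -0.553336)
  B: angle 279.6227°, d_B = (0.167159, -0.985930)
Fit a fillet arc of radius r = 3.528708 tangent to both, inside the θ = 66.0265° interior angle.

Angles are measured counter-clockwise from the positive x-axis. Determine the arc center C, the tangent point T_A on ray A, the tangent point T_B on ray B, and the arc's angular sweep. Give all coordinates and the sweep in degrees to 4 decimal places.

bisector direction at 246.6094° = (-0.396997,-0.917820)
center distance |VC| = r/sin(θ/2) = 3.528708/sin(33.0132°) = 6.476679
C = V + |VC|·bis = (-21.4743,11.5161)
T_A = V + ((C−V)·d_A)·d_A = V + 5.4310·d_A = (-23.4269,14.4554)
T_B = V + ((C−V)·d_B)·d_B = V + 5.4310·d_B = (-17.9952,12.1059)
sweep = 180° − θ = 113.9735°

center=(-21.4743,11.5161) T_A=(-23.4269,14.4554) T_B=(-17.9952,12.1059) sweep=113.9735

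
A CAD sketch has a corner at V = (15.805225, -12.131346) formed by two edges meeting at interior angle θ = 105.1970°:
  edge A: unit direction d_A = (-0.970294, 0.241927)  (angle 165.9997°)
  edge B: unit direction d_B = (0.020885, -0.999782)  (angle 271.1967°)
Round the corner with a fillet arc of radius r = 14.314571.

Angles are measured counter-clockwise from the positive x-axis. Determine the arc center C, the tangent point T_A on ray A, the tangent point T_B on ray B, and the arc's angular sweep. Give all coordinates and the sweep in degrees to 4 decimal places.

center=(1.7224,-23.3728) T_A=(5.1854,-9.4835) T_B=(16.0338,-23.0739) sweep=74.8030

bisector direction at 218.5982° = (-0.781540,-0.623855)
center distance |VC| = r/sin(θ/2) = 14.314571/sin(52.5985°) = 18.019378
C = V + |VC|·bis = (1.7224,-23.3728)
T_A = V + ((C−V)·d_A)·d_A = V + 10.9449·d_A = (5.1854,-9.4835)
T_B = V + ((C−V)·d_B)·d_B = V + 10.9449·d_B = (16.0338,-23.0739)
sweep = 180° − θ = 74.8030°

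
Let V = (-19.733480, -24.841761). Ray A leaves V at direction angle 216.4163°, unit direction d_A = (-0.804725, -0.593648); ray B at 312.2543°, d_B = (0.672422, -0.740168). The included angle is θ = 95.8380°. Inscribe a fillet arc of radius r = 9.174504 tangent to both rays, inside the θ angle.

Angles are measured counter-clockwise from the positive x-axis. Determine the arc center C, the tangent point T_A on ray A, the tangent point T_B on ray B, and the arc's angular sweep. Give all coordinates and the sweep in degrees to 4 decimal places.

center=(-20.9536,-37.1427) T_A=(-26.4000,-29.7597) T_B=(-14.1629,-30.9735) sweep=84.1620

bisector direction at 264.3353° = (-0.098707,-0.995117)
center distance |VC| = r/sin(θ/2) = 9.174504/sin(47.9190°) = 12.361260
C = V + |VC|·bis = (-20.9536,-37.1427)
T_A = V + ((C−V)·d_A)·d_A = V + 8.2843·d_A = (-26.4000,-29.7597)
T_B = V + ((C−V)·d_B)·d_B = V + 8.2843·d_B = (-14.1629,-30.9735)
sweep = 180° − θ = 84.1620°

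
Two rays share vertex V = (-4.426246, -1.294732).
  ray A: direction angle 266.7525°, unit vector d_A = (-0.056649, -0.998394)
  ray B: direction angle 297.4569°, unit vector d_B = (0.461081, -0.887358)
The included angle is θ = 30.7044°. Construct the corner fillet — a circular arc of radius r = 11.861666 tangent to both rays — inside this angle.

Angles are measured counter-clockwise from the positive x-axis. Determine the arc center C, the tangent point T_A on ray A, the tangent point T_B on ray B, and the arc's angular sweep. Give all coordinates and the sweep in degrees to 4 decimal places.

center=(4.9689,-45.1016) T_A=(-6.8737,-44.4296) T_B=(15.4944,-39.6324) sweep=149.2956

bisector direction at 282.1047° = (0.209699,-0.977766)
center distance |VC| = r/sin(θ/2) = 11.861666/sin(15.3522°) = 44.802981
C = V + |VC|·bis = (4.9689,-45.1016)
T_A = V + ((C−V)·d_A)·d_A = V + 43.2043·d_A = (-6.8737,-44.4296)
T_B = V + ((C−V)·d_B)·d_B = V + 43.2043·d_B = (15.4944,-39.6324)
sweep = 180° − θ = 149.2956°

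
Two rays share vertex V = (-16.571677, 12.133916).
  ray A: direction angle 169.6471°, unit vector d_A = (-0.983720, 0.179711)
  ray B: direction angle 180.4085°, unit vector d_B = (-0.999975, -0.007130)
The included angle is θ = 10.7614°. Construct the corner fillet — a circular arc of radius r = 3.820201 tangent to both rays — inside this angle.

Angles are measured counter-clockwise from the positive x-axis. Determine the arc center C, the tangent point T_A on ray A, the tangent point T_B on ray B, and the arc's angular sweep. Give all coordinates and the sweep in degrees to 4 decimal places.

bisector direction at 175.0278° = (-0.996237,0.086672)
center distance |VC| = r/sin(θ/2) = 3.820201/sin(5.3807°) = 40.738836
C = V + |VC|·bis = (-57.1572,15.6648)
T_A = V + ((C−V)·d_A)·d_A = V + 40.5593·d_A = (-56.4707,19.4229)
T_B = V + ((C−V)·d_B)·d_B = V + 40.5593·d_B = (-57.1300,11.8447)
sweep = 180° − θ = 169.2386°

center=(-57.1572,15.6648) T_A=(-56.4707,19.4229) T_B=(-57.1300,11.8447) sweep=169.2386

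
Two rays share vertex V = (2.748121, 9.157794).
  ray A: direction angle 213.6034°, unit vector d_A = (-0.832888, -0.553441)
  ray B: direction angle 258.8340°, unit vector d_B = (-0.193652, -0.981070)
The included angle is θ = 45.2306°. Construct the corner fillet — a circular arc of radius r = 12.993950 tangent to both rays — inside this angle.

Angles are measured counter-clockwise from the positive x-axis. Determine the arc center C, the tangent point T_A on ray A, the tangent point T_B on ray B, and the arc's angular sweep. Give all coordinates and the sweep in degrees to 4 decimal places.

bisector direction at 236.2187° = (-0.556024,-0.831166)
center distance |VC| = r/sin(θ/2) = 12.993950/sin(22.6153°) = 33.790731
C = V + |VC|·bis = (-16.0403,-18.9279)
T_A = V + ((C−V)·d_A)·d_A = V + 31.1925·d_A = (-23.2317,-8.1054)
T_B = V + ((C−V)·d_B)·d_B = V + 31.1925·d_B = (-3.2924,-21.4442)
sweep = 180° − θ = 134.7694°

center=(-16.0403,-18.9279) T_A=(-23.2317,-8.1054) T_B=(-3.2924,-21.4442) sweep=134.7694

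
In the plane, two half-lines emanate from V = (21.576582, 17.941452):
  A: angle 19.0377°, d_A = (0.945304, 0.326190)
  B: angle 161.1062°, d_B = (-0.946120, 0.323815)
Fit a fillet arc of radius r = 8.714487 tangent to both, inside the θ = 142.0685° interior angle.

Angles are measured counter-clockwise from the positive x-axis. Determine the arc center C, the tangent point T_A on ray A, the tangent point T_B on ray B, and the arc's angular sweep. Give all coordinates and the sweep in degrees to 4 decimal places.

center=(21.5650,27.1562) T_A=(24.4076,18.9183) T_B=(18.7431,18.9112) sweep=37.9315

bisector direction at 90.0720° = (-0.001256,0.999999)
center distance |VC| = r/sin(θ/2) = 8.714487/sin(71.0343°) = 9.214727
C = V + |VC|·bis = (21.5650,27.1562)
T_A = V + ((C−V)·d_A)·d_A = V + 2.9948·d_A = (24.4076,18.9183)
T_B = V + ((C−V)·d_B)·d_B = V + 2.9948·d_B = (18.7431,18.9112)
sweep = 180° − θ = 37.9315°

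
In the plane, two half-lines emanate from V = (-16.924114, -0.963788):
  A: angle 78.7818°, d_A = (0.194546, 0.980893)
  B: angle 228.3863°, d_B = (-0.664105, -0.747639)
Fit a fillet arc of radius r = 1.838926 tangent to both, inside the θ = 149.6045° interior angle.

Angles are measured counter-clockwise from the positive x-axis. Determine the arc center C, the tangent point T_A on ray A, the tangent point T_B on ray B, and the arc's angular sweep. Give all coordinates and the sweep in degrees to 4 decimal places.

center=(-18.6307,-0.1160) T_A=(-16.8269,-0.4738) T_B=(-17.2559,-1.3373) sweep=30.3955

bisector direction at 153.5840° = (-0.895588,0.444885)
center distance |VC| = r/sin(θ/2) = 1.838926/sin(74.8023°) = 1.905570
C = V + |VC|·bis = (-18.6307,-0.1160)
T_A = V + ((C−V)·d_A)·d_A = V + 0.4995·d_A = (-16.8269,-0.4738)
T_B = V + ((C−V)·d_B)·d_B = V + 0.4995·d_B = (-17.2559,-1.3373)
sweep = 180° − θ = 30.3955°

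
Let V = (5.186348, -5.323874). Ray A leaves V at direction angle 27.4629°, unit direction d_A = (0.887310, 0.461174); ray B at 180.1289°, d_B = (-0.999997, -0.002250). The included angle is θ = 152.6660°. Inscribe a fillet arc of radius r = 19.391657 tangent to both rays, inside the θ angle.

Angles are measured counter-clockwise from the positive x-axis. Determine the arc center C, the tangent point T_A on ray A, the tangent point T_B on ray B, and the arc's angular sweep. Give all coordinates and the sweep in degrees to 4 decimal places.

center=(0.4274,14.0571) T_A=(9.3703,-3.1493) T_B=(0.4710,-5.3345) sweep=27.3340

bisector direction at 103.7959° = (-0.238464,0.971151)
center distance |VC| = r/sin(θ/2) = 19.391657/sin(76.3330°) = 19.956724
C = V + |VC|·bis = (0.4274,14.0571)
T_A = V + ((C−V)·d_A)·d_A = V + 4.7153·d_A = (9.3703,-3.1493)
T_B = V + ((C−V)·d_B)·d_B = V + 4.7153·d_B = (0.4710,-5.3345)
sweep = 180° − θ = 27.3340°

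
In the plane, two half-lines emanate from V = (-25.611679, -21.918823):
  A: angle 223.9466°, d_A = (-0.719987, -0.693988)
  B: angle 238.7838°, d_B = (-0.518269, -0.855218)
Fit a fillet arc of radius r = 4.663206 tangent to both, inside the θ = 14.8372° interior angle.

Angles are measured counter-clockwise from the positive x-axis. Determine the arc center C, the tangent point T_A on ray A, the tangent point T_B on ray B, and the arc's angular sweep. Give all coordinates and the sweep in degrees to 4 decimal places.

center=(-48.1608,-50.1305) T_A=(-51.3971,-46.7731) T_B=(-44.1728,-52.5473) sweep=165.1628

bisector direction at 231.3652° = (-0.624354,-0.781141)
center distance |VC| = r/sin(θ/2) = 4.663206/sin(7.4186°) = 36.115983
C = V + |VC|·bis = (-48.1608,-50.1305)
T_A = V + ((C−V)·d_A)·d_A = V + 35.8137·d_A = (-51.3971,-46.7731)
T_B = V + ((C−V)·d_B)·d_B = V + 35.8137·d_B = (-44.1728,-52.5473)
sweep = 180° − θ = 165.1628°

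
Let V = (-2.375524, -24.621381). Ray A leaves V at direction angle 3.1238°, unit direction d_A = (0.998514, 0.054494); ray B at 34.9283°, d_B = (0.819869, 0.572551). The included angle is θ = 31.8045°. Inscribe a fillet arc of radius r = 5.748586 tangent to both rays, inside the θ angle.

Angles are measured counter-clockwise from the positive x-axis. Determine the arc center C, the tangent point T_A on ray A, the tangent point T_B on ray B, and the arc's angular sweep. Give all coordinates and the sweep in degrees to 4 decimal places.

bisector direction at 19.0261° = (0.945370,0.325998)
center distance |VC| = r/sin(θ/2) = 5.748586/sin(15.9023°) = 20.980472
C = V + |VC|·bis = (17.4588,-17.7818)
T_A = V + ((C−V)·d_A)·d_A = V + 20.1776·d_A = (17.7721,-23.5218)
T_B = V + ((C−V)·d_B)·d_B = V + 20.1776·d_B = (14.1674,-13.0687)
sweep = 180° − θ = 148.1955°

center=(17.4588,-17.7818) T_A=(17.7721,-23.5218) T_B=(14.1674,-13.0687) sweep=148.1955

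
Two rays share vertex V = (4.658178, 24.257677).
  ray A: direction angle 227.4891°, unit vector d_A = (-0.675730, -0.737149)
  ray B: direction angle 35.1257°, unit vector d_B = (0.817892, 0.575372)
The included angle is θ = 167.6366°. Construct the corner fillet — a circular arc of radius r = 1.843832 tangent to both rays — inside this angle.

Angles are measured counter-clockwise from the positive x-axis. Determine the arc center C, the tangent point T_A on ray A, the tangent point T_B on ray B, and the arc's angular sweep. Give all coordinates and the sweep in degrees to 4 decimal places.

bisector direction at 311.3074° = (0.660099,-0.751179)
center distance |VC| = r/sin(θ/2) = 1.843832/sin(83.8183°) = 1.854616
C = V + |VC|·bis = (5.8824,22.8645)
T_A = V + ((C−V)·d_A)·d_A = V + 0.1997·d_A = (4.5232,24.1105)
T_B = V + ((C−V)·d_B)·d_B = V + 0.1997·d_B = (4.8215,24.3726)
sweep = 180° − θ = 12.3634°

center=(5.8824,22.8645) T_A=(4.5232,24.1105) T_B=(4.8215,24.3726) sweep=12.3634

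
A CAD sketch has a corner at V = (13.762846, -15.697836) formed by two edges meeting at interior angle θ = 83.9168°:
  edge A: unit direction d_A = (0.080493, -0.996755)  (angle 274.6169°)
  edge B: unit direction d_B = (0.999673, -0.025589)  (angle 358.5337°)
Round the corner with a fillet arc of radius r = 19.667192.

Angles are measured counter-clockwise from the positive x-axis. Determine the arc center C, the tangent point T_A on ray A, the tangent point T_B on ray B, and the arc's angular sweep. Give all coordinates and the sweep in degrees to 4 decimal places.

center=(35.1270,-35.9183) T_A=(15.5236,-37.5014) T_B=(35.6302,-16.2576) sweep=96.0832

bisector direction at 316.5753° = (0.726278,-0.687401)
center distance |VC| = r/sin(θ/2) = 19.667192/sin(41.9584°) = 29.415885
C = V + |VC|·bis = (35.1270,-35.9183)
T_A = V + ((C−V)·d_A)·d_A = V + 21.8745·d_A = (15.5236,-37.5014)
T_B = V + ((C−V)·d_B)·d_B = V + 21.8745·d_B = (35.6302,-16.2576)
sweep = 180° − θ = 96.0832°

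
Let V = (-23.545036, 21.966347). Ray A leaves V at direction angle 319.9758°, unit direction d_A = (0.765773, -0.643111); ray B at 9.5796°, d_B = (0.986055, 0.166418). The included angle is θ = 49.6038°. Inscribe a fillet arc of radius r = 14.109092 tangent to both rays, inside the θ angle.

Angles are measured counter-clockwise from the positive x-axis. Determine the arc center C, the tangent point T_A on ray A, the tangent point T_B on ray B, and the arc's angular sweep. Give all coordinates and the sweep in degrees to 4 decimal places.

center=(8.9094,13.1351) T_A=(-0.1643,2.3307) T_B=(6.5614,27.0474) sweep=130.3962

bisector direction at 344.7777° = (0.964914,-0.262565)
center distance |VC| = r/sin(θ/2) = 14.109092/sin(24.8019°) = 33.634544
C = V + |VC|·bis = (8.9094,13.1351)
T_A = V + ((C−V)·d_A)·d_A = V + 30.5322·d_A = (-0.1643,2.3307)
T_B = V + ((C−V)·d_B)·d_B = V + 30.5322·d_B = (6.5614,27.0474)
sweep = 180° − θ = 130.3962°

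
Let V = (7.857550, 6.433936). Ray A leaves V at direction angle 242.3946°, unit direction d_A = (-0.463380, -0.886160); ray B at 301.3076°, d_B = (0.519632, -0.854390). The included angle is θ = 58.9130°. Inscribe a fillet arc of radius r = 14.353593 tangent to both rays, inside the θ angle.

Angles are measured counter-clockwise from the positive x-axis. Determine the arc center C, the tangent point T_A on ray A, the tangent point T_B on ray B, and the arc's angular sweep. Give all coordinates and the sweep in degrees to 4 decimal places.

center=(8.8004,-22.7389) T_A=(-3.9192,-16.0877) T_B=(21.0640,-15.2803) sweep=121.0870

bisector direction at 271.8511° = (0.032302,-0.999478)
center distance |VC| = r/sin(θ/2) = 14.353593/sin(29.4565°) = 29.188052
C = V + |VC|·bis = (8.8004,-22.7389)
T_A = V + ((C−V)·d_A)·d_A = V + 25.4149·d_A = (-3.9192,-16.0877)
T_B = V + ((C−V)·d_B)·d_B = V + 25.4149·d_B = (21.0640,-15.2803)
sweep = 180° − θ = 121.0870°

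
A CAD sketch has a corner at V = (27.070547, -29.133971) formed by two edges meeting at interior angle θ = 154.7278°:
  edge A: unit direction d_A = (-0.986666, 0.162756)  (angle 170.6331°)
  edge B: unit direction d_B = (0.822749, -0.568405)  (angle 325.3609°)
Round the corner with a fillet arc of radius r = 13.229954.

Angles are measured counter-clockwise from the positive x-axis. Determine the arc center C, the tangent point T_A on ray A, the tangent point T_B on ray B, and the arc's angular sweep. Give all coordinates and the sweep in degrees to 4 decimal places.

center=(21.9908,-41.7048) T_A=(24.1441,-28.6512) T_B=(29.5108,-30.8199) sweep=25.2722

bisector direction at 247.9970° = (-0.374655,-0.927164)
center distance |VC| = r/sin(θ/2) = 13.229954/sin(77.3639°) = 13.558349
C = V + |VC|·bis = (21.9908,-41.7048)
T_A = V + ((C−V)·d_A)·d_A = V + 2.9660·d_A = (24.1441,-28.6512)
T_B = V + ((C−V)·d_B)·d_B = V + 2.9660·d_B = (29.5108,-30.8199)
sweep = 180° − θ = 25.2722°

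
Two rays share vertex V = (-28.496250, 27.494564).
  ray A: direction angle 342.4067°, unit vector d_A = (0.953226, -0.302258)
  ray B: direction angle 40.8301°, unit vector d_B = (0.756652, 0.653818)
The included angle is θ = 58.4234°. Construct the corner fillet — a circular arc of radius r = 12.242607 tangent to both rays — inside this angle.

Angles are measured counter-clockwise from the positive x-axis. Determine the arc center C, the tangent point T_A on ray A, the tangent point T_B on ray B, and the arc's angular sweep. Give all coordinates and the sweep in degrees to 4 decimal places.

center=(-3.9249,32.5466) T_A=(-7.6253,20.8766) T_B=(-11.9293,41.8100) sweep=121.5766

bisector direction at 11.6184° = (0.979511,0.201392)
center distance |VC| = r/sin(θ/2) = 12.242607/sin(29.2117°) = 25.085361
C = V + |VC|·bis = (-3.9249,32.5466)
T_A = V + ((C−V)·d_A)·d_A = V + 21.8951·d_A = (-7.6253,20.8766)
T_B = V + ((C−V)·d_B)·d_B = V + 21.8951·d_B = (-11.9293,41.8100)
sweep = 180° − θ = 121.5766°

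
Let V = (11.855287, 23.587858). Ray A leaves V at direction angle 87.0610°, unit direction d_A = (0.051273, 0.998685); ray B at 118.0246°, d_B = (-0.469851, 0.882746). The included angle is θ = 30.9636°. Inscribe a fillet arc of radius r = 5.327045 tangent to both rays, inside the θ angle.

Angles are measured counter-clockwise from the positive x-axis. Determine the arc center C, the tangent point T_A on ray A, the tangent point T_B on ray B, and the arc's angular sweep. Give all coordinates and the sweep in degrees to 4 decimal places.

center=(7.5213,43.0681) T_A=(12.8414,42.7950) T_B=(2.8189,40.5652) sweep=149.0364

bisector direction at 102.5428° = (-0.217169,0.976134)
center distance |VC| = r/sin(θ/2) = 5.327045/sin(15.4818°) = 19.956542
C = V + |VC|·bis = (7.5213,43.0681)
T_A = V + ((C−V)·d_A)·d_A = V + 19.2324·d_A = (12.8414,42.7950)
T_B = V + ((C−V)·d_B)·d_B = V + 19.2324·d_B = (2.8189,40.5652)
sweep = 180° − θ = 149.0364°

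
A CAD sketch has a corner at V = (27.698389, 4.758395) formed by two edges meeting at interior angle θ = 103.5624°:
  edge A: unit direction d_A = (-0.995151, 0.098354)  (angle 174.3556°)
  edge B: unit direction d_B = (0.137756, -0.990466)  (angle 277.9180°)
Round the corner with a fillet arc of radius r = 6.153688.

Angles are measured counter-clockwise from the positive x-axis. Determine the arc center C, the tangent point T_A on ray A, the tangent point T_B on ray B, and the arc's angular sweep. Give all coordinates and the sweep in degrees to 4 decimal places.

center=(22.2709,-0.8889) T_A=(22.8761,5.2350) T_B=(28.3659,-0.0412) sweep=76.4376

bisector direction at 226.1368° = (-0.692939,-0.720996)
center distance |VC| = r/sin(θ/2) = 6.153688/sin(51.7812°) = 7.832568
C = V + |VC|·bis = (22.2709,-0.8889)
T_A = V + ((C−V)·d_A)·d_A = V + 4.8457·d_A = (22.8761,5.2350)
T_B = V + ((C−V)·d_B)·d_B = V + 4.8457·d_B = (28.3659,-0.0412)
sweep = 180° − θ = 76.4376°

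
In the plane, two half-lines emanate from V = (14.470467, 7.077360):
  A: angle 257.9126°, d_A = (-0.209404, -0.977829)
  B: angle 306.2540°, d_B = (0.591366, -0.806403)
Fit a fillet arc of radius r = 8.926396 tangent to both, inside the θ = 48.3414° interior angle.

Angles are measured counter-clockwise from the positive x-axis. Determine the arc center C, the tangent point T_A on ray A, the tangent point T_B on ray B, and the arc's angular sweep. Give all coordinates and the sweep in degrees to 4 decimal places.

bisector direction at 282.0833° = (0.209334,-0.977844)
center distance |VC| = r/sin(θ/2) = 8.926396/sin(24.1707°) = 21.800595
C = V + |VC|·bis = (19.0341,-14.2402)
T_A = V + ((C−V)·d_A)·d_A = V + 19.8893·d_A = (10.3056,-12.3710)
T_B = V + ((C−V)·d_B)·d_B = V + 19.8893·d_B = (26.2323,-8.9615)
sweep = 180° − θ = 131.6586°

center=(19.0341,-14.2402) T_A=(10.3056,-12.3710) T_B=(26.2323,-8.9615) sweep=131.6586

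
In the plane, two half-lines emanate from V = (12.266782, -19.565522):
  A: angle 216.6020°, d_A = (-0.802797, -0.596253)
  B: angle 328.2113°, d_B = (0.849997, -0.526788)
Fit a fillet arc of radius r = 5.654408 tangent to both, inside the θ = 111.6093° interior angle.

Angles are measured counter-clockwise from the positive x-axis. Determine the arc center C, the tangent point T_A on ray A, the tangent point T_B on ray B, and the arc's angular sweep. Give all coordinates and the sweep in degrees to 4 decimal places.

center=(12.5538,-26.3957) T_A=(9.1824,-21.8564) T_B=(15.5325,-21.5895) sweep=68.3907

bisector direction at 272.4067° = (0.041992,-0.999118)
center distance |VC| = r/sin(θ/2) = 5.654408/sin(55.8047°) = 6.836210
C = V + |VC|·bis = (12.5538,-26.3957)
T_A = V + ((C−V)·d_A)·d_A = V + 3.8421·d_A = (9.1824,-21.8564)
T_B = V + ((C−V)·d_B)·d_B = V + 3.8421·d_B = (15.5325,-21.5895)
sweep = 180° − θ = 68.3907°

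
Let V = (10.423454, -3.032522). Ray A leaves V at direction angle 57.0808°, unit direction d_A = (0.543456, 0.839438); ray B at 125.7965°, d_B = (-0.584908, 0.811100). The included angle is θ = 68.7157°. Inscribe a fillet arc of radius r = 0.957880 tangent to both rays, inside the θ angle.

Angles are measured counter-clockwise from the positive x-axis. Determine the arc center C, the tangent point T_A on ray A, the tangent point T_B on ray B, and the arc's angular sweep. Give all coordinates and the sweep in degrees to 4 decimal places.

center=(10.3808,-1.3358) T_A=(11.1849,-1.8563) T_B=(9.6039,-1.8960) sweep=111.2843

bisector direction at 91.4387° = (-0.025107,0.999685)
center distance |VC| = r/sin(θ/2) = 0.957880/sin(34.3578°) = 1.697286
C = V + |VC|·bis = (10.3808,-1.3358)
T_A = V + ((C−V)·d_A)·d_A = V + 1.4012·d_A = (11.1849,-1.8563)
T_B = V + ((C−V)·d_B)·d_B = V + 1.4012·d_B = (9.6039,-1.8960)
sweep = 180° − θ = 111.2843°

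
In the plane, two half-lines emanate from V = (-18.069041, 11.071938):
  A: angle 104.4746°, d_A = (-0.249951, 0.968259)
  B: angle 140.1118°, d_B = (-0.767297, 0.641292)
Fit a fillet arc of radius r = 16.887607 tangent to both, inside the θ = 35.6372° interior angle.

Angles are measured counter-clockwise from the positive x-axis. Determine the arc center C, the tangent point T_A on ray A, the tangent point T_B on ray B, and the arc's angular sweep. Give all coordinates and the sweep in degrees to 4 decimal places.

center=(-47.5531,57.7233) T_A=(-31.2015,61.9444) T_B=(-58.3829,44.7655) sweep=144.3628

bisector direction at 122.2932° = (-0.534252,0.845325)
center distance |VC| = r/sin(θ/2) = 16.887607/sin(17.8186°) = 55.187468
C = V + |VC|·bis = (-47.5531,57.7233)
T_A = V + ((C−V)·d_A)·d_A = V + 52.5401·d_A = (-31.2015,61.9444)
T_B = V + ((C−V)·d_B)·d_B = V + 52.5401·d_B = (-58.3829,44.7655)
sweep = 180° − θ = 144.3628°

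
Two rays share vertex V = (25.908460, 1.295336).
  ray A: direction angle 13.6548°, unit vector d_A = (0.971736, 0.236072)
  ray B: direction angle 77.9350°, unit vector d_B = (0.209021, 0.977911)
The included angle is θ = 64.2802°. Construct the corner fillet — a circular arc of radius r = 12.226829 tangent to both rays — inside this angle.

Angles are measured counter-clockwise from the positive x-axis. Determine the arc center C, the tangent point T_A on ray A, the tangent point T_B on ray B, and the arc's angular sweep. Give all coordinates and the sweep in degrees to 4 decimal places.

bisector direction at 45.7949° = (0.697229,0.716849)
center distance |VC| = r/sin(θ/2) = 12.226829/sin(32.1401°) = 22.983136
C = V + |VC|·bis = (41.9330,17.7708)
T_A = V + ((C−V)·d_A)·d_A = V + 19.4610·d_A = (44.8194,5.8895)
T_B = V + ((C−V)·d_B)·d_B = V + 19.4610·d_B = (29.9762,20.3264)
sweep = 180° − θ = 115.7198°

center=(41.9330,17.7708) T_A=(44.8194,5.8895) T_B=(29.9762,20.3264) sweep=115.7198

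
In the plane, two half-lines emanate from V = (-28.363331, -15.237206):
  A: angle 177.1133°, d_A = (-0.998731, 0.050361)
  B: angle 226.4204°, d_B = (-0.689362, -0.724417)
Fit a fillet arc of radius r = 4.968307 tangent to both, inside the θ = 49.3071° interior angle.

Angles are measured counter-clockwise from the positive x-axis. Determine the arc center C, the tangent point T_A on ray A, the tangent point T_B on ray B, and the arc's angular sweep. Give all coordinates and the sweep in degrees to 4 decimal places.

center=(-39.4248,-19.6541) T_A=(-39.1746,-14.6920) T_B=(-35.8257,-23.0790) sweep=130.6929

bisector direction at 201.7669° = (-0.928701,-0.370831)
center distance |VC| = r/sin(θ/2) = 4.968307/sin(24.6535°) = 11.910681
C = V + |VC|·bis = (-39.4248,-19.6541)
T_A = V + ((C−V)·d_A)·d_A = V + 10.8250·d_A = (-39.1746,-14.6920)
T_B = V + ((C−V)·d_B)·d_B = V + 10.8250·d_B = (-35.8257,-23.0790)
sweep = 180° − θ = 130.6929°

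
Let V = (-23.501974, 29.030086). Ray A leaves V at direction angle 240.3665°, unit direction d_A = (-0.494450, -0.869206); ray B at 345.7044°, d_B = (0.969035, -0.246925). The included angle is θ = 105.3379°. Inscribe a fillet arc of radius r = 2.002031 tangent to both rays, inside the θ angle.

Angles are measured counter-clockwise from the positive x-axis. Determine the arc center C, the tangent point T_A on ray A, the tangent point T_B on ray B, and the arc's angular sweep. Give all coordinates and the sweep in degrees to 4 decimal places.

bisector direction at 293.0355° = (0.391301,-0.920263)
center distance |VC| = r/sin(θ/2) = 2.002031/sin(52.6690°) = 2.517819
C = V + |VC|·bis = (-22.5167,26.7130)
T_A = V + ((C−V)·d_A)·d_A = V + 1.5269·d_A = (-24.2569,27.7029)
T_B = V + ((C−V)·d_B)·d_B = V + 1.5269·d_B = (-22.0224,28.6531)
sweep = 180° − θ = 74.6621°

center=(-22.5167,26.7130) T_A=(-24.2569,27.7029) T_B=(-22.0224,28.6531) sweep=74.6621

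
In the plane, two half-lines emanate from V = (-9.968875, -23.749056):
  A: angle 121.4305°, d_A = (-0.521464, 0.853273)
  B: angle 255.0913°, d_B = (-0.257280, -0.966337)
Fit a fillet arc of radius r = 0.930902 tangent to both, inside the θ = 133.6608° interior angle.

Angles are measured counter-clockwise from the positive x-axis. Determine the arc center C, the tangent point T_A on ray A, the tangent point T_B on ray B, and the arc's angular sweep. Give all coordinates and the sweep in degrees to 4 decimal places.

bisector direction at 188.2609° = (-0.989624,-0.143681)
center distance |VC| = r/sin(θ/2) = 0.930902/sin(66.8304°) = 1.012572
C = V + |VC|·bis = (-10.9709,-23.8945)
T_A = V + ((C−V)·d_A)·d_A = V + 0.3984·d_A = (-10.1766,-23.4091)
T_B = V + ((C−V)·d_B)·d_B = V + 0.3984·d_B = (-10.0714,-24.1340)
sweep = 180° − θ = 46.3392°

center=(-10.9709,-23.8945) T_A=(-10.1766,-23.4091) T_B=(-10.0714,-24.1340) sweep=46.3392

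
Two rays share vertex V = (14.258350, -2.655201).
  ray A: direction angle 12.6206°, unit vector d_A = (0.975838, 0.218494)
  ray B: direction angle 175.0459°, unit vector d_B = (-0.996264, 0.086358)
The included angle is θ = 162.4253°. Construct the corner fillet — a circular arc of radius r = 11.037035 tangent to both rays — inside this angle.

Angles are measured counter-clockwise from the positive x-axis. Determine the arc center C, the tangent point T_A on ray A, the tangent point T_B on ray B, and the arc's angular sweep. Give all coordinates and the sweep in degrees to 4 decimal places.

bisector direction at 93.8332° = (-0.066853,0.997763)
center distance |VC| = r/sin(θ/2) = 11.037035/sin(81.2126°) = 11.168125
C = V + |VC|·bis = (13.5117,8.4879)
T_A = V + ((C−V)·d_A)·d_A = V + 1.7061·d_A = (15.9233,-2.2824)
T_B = V + ((C−V)·d_B)·d_B = V + 1.7061·d_B = (12.5586,-2.5079)
sweep = 180° − θ = 17.5747°

center=(13.5117,8.4879) T_A=(15.9233,-2.2824) T_B=(12.5586,-2.5079) sweep=17.5747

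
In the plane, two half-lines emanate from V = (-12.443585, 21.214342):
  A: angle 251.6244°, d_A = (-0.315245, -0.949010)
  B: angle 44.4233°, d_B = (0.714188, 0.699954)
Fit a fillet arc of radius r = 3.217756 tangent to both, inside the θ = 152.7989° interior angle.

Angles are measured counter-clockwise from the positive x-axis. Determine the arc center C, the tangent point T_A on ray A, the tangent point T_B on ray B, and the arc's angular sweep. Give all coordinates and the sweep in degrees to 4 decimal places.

bisector direction at 328.0239° = (0.848269,-0.529566)
center distance |VC| = r/sin(θ/2) = 3.217756/sin(76.3995°) = 3.310589
C = V + |VC|·bis = (-9.6353,19.4612)
T_A = V + ((C−V)·d_A)·d_A = V + 0.7785·d_A = (-12.6890,20.4755)
T_B = V + ((C−V)·d_B)·d_B = V + 0.7785·d_B = (-11.8876,21.7592)
sweep = 180° − θ = 27.2011°

center=(-9.6353,19.4612) T_A=(-12.6890,20.4755) T_B=(-11.8876,21.7592) sweep=27.2011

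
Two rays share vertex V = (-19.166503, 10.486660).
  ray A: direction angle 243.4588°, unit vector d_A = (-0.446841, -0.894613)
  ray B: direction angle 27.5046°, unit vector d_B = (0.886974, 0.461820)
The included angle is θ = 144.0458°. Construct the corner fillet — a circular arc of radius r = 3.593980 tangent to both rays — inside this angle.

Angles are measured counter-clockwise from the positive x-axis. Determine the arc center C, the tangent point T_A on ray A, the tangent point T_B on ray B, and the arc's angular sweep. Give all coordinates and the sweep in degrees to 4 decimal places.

bisector direction at 315.4817° = (0.713027,-0.701137)
center distance |VC| = r/sin(θ/2) = 3.593980/sin(72.0229°) = 3.778444
C = V + |VC|·bis = (-16.4724,7.8375)
T_A = V + ((C−V)·d_A)·d_A = V + 1.1662·d_A = (-19.6876,9.4434)
T_B = V + ((C−V)·d_B)·d_B = V + 1.1662·d_B = (-18.1321,11.0252)
sweep = 180° − θ = 35.9542°

center=(-16.4724,7.8375) T_A=(-19.6876,9.4434) T_B=(-18.1321,11.0252) sweep=35.9542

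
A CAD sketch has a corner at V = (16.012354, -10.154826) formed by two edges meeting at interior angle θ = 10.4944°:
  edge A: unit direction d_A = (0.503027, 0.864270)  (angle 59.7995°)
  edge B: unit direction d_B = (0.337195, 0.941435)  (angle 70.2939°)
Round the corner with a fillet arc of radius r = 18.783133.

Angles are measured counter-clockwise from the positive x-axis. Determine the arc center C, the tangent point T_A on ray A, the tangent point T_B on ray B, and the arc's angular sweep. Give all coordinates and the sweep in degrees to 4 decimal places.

bisector direction at 65.0467° = (0.421879,0.906652)
center distance |VC| = r/sin(θ/2) = 18.783133/sin(5.2472°) = 205.385743
C = V + |VC|·bis = (102.6604,176.0586)
T_A = V + ((C−V)·d_A)·d_A = V + 204.5251·d_A = (118.8941,166.6101)
T_B = V + ((C−V)·d_B)·d_B = V + 204.5251·d_B = (84.9773,182.3921)
sweep = 180° − θ = 169.5056°

center=(102.6604,176.0586) T_A=(118.8941,166.6101) T_B=(84.9773,182.3921) sweep=169.5056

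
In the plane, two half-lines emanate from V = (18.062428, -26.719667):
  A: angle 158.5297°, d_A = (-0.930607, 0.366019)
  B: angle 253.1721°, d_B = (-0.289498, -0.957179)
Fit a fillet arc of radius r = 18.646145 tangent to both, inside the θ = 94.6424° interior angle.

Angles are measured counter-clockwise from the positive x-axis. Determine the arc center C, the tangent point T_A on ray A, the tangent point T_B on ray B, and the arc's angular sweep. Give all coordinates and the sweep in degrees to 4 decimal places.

bisector direction at 205.8509° = (-0.899932,-0.436031)
center distance |VC| = r/sin(θ/2) = 18.646145/sin(47.3212°) = 25.363195
C = V + |VC|·bis = (-4.7627,-37.7788)
T_A = V + ((C−V)·d_A)·d_A = V + 17.1934·d_A = (2.0621,-20.4266)
T_B = V + ((C−V)·d_B)·d_B = V + 17.1934·d_B = (13.0850,-43.1768)
sweep = 180° − θ = 85.3576°

center=(-4.7627,-37.7788) T_A=(2.0621,-20.4266) T_B=(13.0850,-43.1768) sweep=85.3576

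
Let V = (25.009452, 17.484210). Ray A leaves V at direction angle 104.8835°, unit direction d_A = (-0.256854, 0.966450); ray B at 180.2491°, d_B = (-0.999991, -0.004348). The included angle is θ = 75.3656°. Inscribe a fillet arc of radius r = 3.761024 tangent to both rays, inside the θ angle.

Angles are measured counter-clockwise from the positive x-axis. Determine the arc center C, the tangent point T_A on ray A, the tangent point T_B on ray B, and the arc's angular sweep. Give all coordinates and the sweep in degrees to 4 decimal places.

center=(20.1239,21.2240) T_A=(23.7588,22.1901) T_B=(20.1403,17.4630) sweep=104.6344

bisector direction at 142.5663° = (-0.794057,0.607843)
center distance |VC| = r/sin(θ/2) = 3.761024/sin(37.6828°) = 6.152607
C = V + |VC|·bis = (20.1239,21.2240)
T_A = V + ((C−V)·d_A)·d_A = V + 4.8692·d_A = (23.7588,22.1901)
T_B = V + ((C−V)·d_B)·d_B = V + 4.8692·d_B = (20.1403,17.4630)
sweep = 180° − θ = 104.6344°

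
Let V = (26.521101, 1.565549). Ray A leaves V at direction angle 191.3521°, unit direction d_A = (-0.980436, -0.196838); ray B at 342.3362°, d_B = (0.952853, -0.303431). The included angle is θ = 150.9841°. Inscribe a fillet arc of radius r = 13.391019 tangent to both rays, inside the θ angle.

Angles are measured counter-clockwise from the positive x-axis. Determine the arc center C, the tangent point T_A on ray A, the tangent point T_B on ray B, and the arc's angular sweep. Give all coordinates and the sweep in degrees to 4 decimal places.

center=(25.7596,-12.2456) T_A=(23.1238,0.8835) T_B=(29.8229,0.5141) sweep=29.0159

bisector direction at 266.8442° = (-0.055052,-0.998483)
center distance |VC| = r/sin(θ/2) = 13.391019/sin(75.4921°) = 13.832084
C = V + |VC|·bis = (25.7596,-12.2456)
T_A = V + ((C−V)·d_A)·d_A = V + 3.4651·d_A = (23.1238,0.8835)
T_B = V + ((C−V)·d_B)·d_B = V + 3.4651·d_B = (29.8229,0.5141)
sweep = 180° − θ = 29.0159°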